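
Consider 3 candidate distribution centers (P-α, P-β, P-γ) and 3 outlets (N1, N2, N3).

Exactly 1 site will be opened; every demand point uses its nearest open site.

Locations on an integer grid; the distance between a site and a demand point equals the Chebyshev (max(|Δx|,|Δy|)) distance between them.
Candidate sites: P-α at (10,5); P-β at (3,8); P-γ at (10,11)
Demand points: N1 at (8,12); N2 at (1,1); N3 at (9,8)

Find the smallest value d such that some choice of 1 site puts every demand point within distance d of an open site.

Open {P-β}.
  Farthest demand point is N2 at distance 7 (to P-β); all others are ≤ 7.
With {P-α} the worst case is 9.
With {P-γ} the worst case is 10.
No size-1 selection achieves below 7.

7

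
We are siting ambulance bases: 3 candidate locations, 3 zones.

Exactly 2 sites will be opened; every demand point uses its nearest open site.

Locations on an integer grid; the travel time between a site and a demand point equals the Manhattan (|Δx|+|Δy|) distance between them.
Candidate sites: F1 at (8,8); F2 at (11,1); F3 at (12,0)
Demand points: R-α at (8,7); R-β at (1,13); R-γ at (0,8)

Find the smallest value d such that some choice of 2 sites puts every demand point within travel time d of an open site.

Open {F1, F2}.
  Farthest demand point is R-β at travel time 12 (to F1); all others are ≤ 12.
With {F1, F3} the worst case is 12.
With {F2, F3} the worst case is 22.
No size-2 selection achieves below 12.

12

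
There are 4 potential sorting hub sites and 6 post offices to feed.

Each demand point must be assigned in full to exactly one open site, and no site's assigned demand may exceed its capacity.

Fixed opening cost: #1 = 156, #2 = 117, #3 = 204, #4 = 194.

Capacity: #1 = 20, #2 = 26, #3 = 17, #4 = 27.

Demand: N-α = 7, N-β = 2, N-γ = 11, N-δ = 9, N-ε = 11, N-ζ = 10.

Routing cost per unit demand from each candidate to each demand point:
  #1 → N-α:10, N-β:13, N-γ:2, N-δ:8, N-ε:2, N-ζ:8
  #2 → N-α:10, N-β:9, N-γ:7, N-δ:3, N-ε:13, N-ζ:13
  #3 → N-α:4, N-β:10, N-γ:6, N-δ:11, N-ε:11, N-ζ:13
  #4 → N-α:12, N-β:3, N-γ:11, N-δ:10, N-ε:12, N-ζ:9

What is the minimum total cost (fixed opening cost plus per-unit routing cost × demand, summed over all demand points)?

759

Open {#1, #2, #4}; cheapest assignment that respects the capacities:
  #1 (cap 20, load 18): N-α, N-ε — cost 7×10 + 11×2 = 92
  #2 (cap 26, load 20): N-γ, N-δ — cost 11×7 + 9×3 = 104
  #4 (cap 27, load 12): N-β, N-ζ — cost 2×3 + 10×9 = 96
  Shipping 292, fixed 467 → total 759.
  Any other capacity-feasible assignment to {#1, #2, #4} ships for at least 292.
Compare {#1, #2, #3}: its best feasible assignment gives total 779.
Compare {#2, #4}: its best feasible assignment gives total 797.
Every other set of open sites that can feasibly serve all demand totals ≥ 779 even under its best assignment. Minimum: 759.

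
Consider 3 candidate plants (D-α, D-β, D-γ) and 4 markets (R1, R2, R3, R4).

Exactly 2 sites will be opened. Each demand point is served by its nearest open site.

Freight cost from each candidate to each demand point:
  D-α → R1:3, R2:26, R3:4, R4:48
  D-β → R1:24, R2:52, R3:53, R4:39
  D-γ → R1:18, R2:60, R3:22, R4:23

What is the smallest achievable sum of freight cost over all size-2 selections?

56

Open {D-α, D-γ}.
  R1→D-α 3, R2→D-α 26, R3→D-α 4, R4→D-γ 23  ⇒ total 56.
Compare {D-α, D-β}: total 72.
Compare {D-β, D-γ}: total 115.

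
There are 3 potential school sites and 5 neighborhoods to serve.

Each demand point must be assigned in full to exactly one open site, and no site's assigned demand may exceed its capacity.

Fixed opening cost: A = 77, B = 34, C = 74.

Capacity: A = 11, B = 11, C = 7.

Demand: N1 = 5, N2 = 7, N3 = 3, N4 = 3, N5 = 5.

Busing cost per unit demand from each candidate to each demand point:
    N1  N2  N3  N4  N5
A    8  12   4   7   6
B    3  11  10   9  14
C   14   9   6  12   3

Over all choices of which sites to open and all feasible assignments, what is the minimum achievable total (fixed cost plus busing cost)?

326

Open {A, B, C}; cheapest assignment that respects the capacities:
  A (cap 11, load 11): N3, N4, N5 — cost 3×4 + 3×7 + 5×6 = 63
  B (cap 11, load 5): N1 — cost 5×3 = 15
  C (cap 7, load 7): N2 — cost 7×9 = 63
  Shipping 141, fixed 185 → total 326.
  Any other capacity-feasible assignment to {A, B, C} ships for at least 141.
Total demand is 23 and no other set of sites has combined capacity ≥ 23, so {A, B, C} is the only feasible choice of open sites. Minimum: 326.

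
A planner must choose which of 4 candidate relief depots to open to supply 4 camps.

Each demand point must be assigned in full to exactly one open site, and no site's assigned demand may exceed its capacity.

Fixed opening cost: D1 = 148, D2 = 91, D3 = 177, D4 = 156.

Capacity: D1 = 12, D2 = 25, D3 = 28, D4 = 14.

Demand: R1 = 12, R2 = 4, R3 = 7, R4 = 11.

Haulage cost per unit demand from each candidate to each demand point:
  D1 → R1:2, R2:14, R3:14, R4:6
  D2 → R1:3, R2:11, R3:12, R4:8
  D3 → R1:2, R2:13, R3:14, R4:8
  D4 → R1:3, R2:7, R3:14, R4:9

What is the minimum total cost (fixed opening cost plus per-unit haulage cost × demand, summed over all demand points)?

Open {D1, D2}; cheapest assignment that respects the capacities:
  D1 (cap 12, load 11): R4 — cost 11×6 = 66
  D2 (cap 25, load 23): R1, R2, R3 — cost 12×3 + 4×11 + 7×12 = 164
  Shipping 230, fixed 239 → total 469.
  Any other capacity-feasible assignment to {D1, D2} ships for at least 230.
Compare {D2, D4}: its best feasible assignment gives total 497.
Compare {D2, D3}: its best feasible assignment gives total 508.
Every other set of open sites that can feasibly serve all demand totals ≥ 497 even under its best assignment. Minimum: 469.

469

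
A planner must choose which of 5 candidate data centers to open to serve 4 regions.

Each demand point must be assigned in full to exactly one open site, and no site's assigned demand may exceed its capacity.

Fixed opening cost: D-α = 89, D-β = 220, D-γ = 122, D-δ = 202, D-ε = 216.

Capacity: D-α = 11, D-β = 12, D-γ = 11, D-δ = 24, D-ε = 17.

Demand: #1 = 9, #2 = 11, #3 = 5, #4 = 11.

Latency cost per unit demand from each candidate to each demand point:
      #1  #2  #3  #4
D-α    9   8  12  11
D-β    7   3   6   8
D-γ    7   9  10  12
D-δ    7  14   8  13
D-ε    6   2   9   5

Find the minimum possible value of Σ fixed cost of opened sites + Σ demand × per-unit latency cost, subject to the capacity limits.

Open {D-α, D-γ, D-ε}; cheapest assignment that respects the capacities:
  D-α (cap 11, load 11): #4 — cost 11×11 = 121
  D-γ (cap 11, load 9): #1 — cost 9×7 = 63
  D-ε (cap 17, load 16): #2, #3 — cost 11×2 + 5×9 = 67
  Shipping 251, fixed 427 → total 678.
  Any other capacity-feasible assignment to {D-α, D-γ, D-ε} ships for at least 251.
Compare {D-δ, D-ε}: its best feasible assignment gives total 691.
Compare {D-α, D-γ, D-δ}: its best feasible assignment gives total 736.
Every other set of open sites that can feasibly serve all demand totals ≥ 691 even under its best assignment. Minimum: 678.

678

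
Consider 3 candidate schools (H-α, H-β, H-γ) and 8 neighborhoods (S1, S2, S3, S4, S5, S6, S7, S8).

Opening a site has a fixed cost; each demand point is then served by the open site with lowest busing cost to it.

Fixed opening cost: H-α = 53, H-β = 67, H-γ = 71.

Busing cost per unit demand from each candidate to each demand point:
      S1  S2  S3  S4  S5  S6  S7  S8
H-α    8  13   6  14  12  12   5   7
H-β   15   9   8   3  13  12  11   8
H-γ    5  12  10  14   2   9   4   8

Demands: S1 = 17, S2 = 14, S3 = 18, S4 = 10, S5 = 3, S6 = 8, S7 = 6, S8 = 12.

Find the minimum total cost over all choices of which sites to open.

Open {H-β, H-γ}: assign each demand point to its cheapest open site.
  S1→H-γ 17×5=85, S2→H-β 14×9=126, S3→H-β 18×8=144, S4→H-β 10×3=30, S5→H-γ 3×2=6, S6→H-γ 8×9=72, S7→H-γ 6×4=24, S8→H-β 12×8=96
  busing cost 583, fixed 138 → total 721.
Compare {H-α, H-β, H-γ}: busing cost 535 + fixed 191 = 726.
Compare {H-α, H-β}: busing cost 646 + fixed 120 = 766.
Compare {H-α, H-γ}: busing cost 687 + fixed 124 = 811.
All other subsets cost ≥ 726. Minimum total cost: 721.

721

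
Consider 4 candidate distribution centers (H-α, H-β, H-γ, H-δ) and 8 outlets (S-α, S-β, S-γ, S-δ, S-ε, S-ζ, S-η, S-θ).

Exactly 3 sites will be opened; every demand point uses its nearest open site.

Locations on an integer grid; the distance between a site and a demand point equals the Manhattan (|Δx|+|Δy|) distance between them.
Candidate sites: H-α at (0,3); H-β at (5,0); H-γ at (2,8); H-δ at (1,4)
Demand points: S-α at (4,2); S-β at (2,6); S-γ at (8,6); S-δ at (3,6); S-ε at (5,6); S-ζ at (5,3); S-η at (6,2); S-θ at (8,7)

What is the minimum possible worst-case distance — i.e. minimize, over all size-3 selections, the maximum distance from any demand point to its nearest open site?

8

Open {H-α, H-β, H-γ}.
  Farthest demand point is S-γ at distance 8 (to H-γ); all others are ≤ 8.
With {H-α, H-γ, H-δ} the worst case is 8.
With {H-β, H-γ, H-δ} the worst case is 8.
No size-3 selection achieves below 8.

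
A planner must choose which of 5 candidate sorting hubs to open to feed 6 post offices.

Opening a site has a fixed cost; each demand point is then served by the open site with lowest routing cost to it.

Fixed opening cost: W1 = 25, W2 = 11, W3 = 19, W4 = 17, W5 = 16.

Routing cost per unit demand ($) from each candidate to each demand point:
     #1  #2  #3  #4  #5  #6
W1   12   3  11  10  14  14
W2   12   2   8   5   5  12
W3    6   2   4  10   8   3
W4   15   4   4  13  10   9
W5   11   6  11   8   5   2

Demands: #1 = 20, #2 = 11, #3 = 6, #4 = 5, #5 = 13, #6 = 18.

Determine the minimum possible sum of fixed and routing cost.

338

Open {W2, W3, W5}: assign each demand point to its cheapest open site.
  #1→W3 20×6=120, #2→W2 11×2=22, #3→W3 6×4=24, #4→W2 5×5=25, #5→W2 13×5=65, #6→W5 18×2=36
  routing cost 292, fixed 46 → total 338.
Compare {W2, W3}: routing cost 310 + fixed 30 = 340.
Compare {W3, W5}: routing cost 307 + fixed 35 = 342.
Compare {W2, W3, W4, W5}: routing cost 292 + fixed 63 = 355.
All other subsets cost ≥ 340. Minimum total cost: 338.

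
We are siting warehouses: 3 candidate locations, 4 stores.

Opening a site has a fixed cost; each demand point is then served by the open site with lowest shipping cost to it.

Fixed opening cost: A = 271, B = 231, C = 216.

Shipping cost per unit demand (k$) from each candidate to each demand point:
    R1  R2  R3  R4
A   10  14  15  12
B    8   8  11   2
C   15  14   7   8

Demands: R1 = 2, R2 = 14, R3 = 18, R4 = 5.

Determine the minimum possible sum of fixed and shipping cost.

Open {B}: assign each demand point to its cheapest open site.
  R1→B 2×8=16, R2→B 14×8=112, R3→B 18×11=198, R4→B 5×2=10
  shipping cost 336, fixed 231 → total 567.
Compare {C}: shipping cost 392 + fixed 216 = 608.
Compare {B, C}: shipping cost 264 + fixed 447 = 711.
Compare {A}: shipping cost 546 + fixed 271 = 817.
All other subsets cost ≥ 608. Minimum total cost: 567.

567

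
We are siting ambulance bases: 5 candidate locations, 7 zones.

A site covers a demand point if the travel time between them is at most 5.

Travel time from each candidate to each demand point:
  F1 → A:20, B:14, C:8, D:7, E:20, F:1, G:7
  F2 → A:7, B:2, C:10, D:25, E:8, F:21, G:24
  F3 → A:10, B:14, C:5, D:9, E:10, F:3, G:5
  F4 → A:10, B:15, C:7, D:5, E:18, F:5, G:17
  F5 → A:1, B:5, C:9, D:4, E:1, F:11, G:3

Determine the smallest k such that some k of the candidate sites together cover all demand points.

2

Coverage sets (demand points within 5 of each site):
  F1: {F}
  F2: {B}
  F3: {C, F, G}
  F4: {D, F}
  F5: {A, B, D, E, G}
No single site covers all 7 demand points.
But {F3, F5} covers everything, so the minimum is 2.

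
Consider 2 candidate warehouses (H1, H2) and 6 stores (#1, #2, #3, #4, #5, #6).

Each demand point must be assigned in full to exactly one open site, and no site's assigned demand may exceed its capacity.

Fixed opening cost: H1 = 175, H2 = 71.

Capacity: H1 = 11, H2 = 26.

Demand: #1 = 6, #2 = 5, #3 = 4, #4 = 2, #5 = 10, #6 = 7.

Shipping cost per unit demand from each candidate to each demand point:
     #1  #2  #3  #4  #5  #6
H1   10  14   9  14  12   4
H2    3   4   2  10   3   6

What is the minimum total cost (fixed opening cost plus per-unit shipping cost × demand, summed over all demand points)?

378

Open {H1, H2}; cheapest assignment that respects the capacities:
  H1 (cap 11, load 9): #4, #6 — cost 2×14 + 7×4 = 56
  H2 (cap 26, load 25): #1, #2, #3, #5 — cost 6×3 + 5×4 + 4×2 + 10×3 = 76
  Shipping 132, fixed 246 → total 378.
  Any other capacity-feasible assignment to {H1, H2} ships for at least 132.
Total demand is 34 and no other set of sites has combined capacity ≥ 34, so {H1, H2} is the only feasible choice of open sites. Minimum: 378.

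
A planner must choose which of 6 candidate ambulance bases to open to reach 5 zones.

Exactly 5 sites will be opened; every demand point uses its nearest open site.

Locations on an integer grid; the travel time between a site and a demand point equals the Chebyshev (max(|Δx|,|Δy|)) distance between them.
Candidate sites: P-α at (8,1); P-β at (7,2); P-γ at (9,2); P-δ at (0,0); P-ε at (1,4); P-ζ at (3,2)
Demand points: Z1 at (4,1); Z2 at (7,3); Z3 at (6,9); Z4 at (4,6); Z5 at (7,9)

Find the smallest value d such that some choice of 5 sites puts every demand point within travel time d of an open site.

6

Open {P-α, P-β, P-γ, P-δ, P-ε}.
  Farthest demand point is Z5 at travel time 6 (to P-ε); all others are ≤ 6.
With {P-α, P-β, P-γ, P-ε, P-ζ} the worst case is 6.
With {P-α, P-β, P-δ, P-ε, P-ζ} the worst case is 6.
No size-5 selection achieves below 6.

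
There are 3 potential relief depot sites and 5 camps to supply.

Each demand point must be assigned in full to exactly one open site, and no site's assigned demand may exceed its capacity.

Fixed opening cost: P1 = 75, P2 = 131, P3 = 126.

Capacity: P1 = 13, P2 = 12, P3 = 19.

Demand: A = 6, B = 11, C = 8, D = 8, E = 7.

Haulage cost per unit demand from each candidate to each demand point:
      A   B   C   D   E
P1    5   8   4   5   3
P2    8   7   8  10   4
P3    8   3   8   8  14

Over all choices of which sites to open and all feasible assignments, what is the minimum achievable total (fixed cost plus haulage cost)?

544

Open {P1, P2, P3}; cheapest assignment that respects the capacities:
  P1 (cap 13, load 13): A, E — cost 6×5 + 7×3 = 51
  P2 (cap 12, load 8): C — cost 8×8 = 64
  P3 (cap 19, load 19): B, D — cost 11×3 + 8×8 = 97
  Shipping 212, fixed 332 → total 544.
  Any other capacity-feasible assignment to {P1, P2, P3} ships for at least 212.
Total demand is 40 and no other set of sites has combined capacity ≥ 40, so {P1, P2, P3} is the only feasible choice of open sites. Minimum: 544.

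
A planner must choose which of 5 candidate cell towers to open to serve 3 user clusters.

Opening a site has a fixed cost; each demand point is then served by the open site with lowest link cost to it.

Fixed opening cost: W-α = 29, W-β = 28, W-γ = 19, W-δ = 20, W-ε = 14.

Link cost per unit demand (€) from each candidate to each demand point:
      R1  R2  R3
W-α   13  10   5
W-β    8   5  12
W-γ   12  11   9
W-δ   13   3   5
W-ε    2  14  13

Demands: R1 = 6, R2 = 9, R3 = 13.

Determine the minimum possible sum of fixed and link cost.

138

Open {W-δ, W-ε}: assign each demand point to its cheapest open site.
  R1→W-ε 6×2=12, R2→W-δ 9×3=27, R3→W-δ 13×5=65
  link cost 104, fixed 34 → total 138.
Compare {W-γ, W-δ, W-ε}: link cost 104 + fixed 53 = 157.
Compare {W-β, W-δ, W-ε}: link cost 104 + fixed 62 = 166.
Compare {W-α, W-δ, W-ε}: link cost 104 + fixed 63 = 167.
All other subsets cost ≥ 157. Minimum total cost: 138.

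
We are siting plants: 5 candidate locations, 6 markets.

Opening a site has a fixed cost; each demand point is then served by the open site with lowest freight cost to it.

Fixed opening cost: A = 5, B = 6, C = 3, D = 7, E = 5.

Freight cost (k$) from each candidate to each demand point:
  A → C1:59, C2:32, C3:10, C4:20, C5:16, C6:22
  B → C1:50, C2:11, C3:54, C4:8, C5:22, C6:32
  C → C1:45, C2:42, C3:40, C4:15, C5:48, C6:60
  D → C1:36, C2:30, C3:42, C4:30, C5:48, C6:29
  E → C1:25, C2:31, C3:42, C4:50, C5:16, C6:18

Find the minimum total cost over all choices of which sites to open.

104

Open {A, B, E}: assign each demand point to its cheapest open site.
  C1→E 25, C2→B 11, C3→A 10, C4→B 8, C5→A 16, C6→E 18
  freight cost 88, fixed 16 → total 104.
Compare {A, B, C, E}: freight cost 88 + fixed 19 = 107.
Compare {A, B, D, E}: freight cost 88 + fixed 23 = 111.
Compare {A, B, C, D, E}: freight cost 88 + fixed 26 = 114.
All other subsets cost ≥ 107. Minimum total cost: 104.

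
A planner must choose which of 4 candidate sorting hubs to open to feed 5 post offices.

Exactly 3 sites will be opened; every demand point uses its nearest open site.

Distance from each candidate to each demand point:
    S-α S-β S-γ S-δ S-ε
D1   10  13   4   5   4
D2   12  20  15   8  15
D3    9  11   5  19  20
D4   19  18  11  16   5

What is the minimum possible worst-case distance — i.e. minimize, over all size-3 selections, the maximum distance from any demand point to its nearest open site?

Open {D1, D2, D3}.
  Farthest demand point is S-β at distance 11 (to D3); all others are ≤ 11.
With {D1, D3, D4} the worst case is 11.
With {D2, D3, D4} the worst case is 11.
No size-3 selection achieves below 11.

11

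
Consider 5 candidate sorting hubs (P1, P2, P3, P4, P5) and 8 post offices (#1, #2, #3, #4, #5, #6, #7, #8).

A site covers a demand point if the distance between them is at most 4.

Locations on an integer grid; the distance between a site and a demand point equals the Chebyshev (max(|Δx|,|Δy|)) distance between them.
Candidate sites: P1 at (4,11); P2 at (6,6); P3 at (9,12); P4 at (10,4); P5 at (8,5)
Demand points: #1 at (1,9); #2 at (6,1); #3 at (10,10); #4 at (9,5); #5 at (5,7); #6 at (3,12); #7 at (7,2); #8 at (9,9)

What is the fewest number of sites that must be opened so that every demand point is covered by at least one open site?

3

Coverage sets (demand points within 4 of each site):
  P1: {#1, #5, #6}
  P2: {#3, #4, #5, #7, #8}
  P3: {#3, #8}
  P4: {#2, #4, #7}
  P5: {#2, #4, #5, #7, #8}
No 2 sites suffice: every size-2 union leaves at least one demand point uncovered.
But {P1, P2, P4} covers everything, so the minimum is 3.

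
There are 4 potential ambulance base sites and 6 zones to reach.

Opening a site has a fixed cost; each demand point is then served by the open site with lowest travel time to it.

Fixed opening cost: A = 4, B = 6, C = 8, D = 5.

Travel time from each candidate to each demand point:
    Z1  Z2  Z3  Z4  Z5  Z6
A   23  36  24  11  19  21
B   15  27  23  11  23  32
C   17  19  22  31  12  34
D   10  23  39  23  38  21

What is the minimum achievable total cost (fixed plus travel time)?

112

Open {A, C, D}: assign each demand point to its cheapest open site.
  Z1→D 10, Z2→C 19, Z3→C 22, Z4→A 11, Z5→C 12, Z6→A 21
  travel time 95, fixed 17 → total 112.
Compare {A, C}: travel time 102 + fixed 12 = 114.
Compare {B, C, D}: travel time 95 + fixed 19 = 114.
Compare {A, D}: travel time 108 + fixed 9 = 117.
All other subsets cost ≥ 114. Minimum total cost: 112.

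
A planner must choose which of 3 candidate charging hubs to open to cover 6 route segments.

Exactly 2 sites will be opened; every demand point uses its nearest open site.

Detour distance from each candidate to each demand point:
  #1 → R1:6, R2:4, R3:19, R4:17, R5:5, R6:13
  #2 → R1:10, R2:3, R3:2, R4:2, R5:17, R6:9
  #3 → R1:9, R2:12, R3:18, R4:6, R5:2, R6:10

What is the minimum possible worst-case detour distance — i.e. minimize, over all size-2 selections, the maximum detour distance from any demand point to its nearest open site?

9

Open {#1, #2}.
  Farthest demand point is R6 at detour distance 9 (to #2); all others are ≤ 9.
With {#2, #3} the worst case is 9.
With {#1, #3} the worst case is 18.
No size-2 selection achieves below 9.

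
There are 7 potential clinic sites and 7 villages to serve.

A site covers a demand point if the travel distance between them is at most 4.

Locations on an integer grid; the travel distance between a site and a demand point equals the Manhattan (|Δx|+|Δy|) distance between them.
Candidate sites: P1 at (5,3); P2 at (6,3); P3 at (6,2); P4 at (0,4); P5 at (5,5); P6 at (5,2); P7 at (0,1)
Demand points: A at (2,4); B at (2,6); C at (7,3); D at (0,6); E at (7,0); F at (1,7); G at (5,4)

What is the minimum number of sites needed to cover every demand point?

2

Coverage sets (demand points within 4 of each site):
  P1: {A, C, G}
  P2: {C, E, G}
  P3: {C, E, G}
  P4: {A, B, D, F}
  P5: {A, B, C, G}
  P6: {C, E, G}
  P7: {}
No single site covers all 7 demand points.
But {P2, P4} covers everything, so the minimum is 2.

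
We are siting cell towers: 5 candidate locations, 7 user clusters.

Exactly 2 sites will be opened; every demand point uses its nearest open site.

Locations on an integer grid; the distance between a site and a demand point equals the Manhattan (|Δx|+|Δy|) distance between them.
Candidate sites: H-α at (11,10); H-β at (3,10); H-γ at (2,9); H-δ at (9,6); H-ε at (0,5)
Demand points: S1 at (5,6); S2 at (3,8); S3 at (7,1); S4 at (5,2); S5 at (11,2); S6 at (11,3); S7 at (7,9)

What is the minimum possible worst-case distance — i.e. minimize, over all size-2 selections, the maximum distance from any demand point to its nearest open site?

8

Open {H-α, H-δ}.
  Farthest demand point is S2 at distance 8 (to H-δ); all others are ≤ 8.
With {H-β, H-δ} the worst case is 8.
With {H-γ, H-δ} the worst case is 8.
No size-2 selection achieves below 8.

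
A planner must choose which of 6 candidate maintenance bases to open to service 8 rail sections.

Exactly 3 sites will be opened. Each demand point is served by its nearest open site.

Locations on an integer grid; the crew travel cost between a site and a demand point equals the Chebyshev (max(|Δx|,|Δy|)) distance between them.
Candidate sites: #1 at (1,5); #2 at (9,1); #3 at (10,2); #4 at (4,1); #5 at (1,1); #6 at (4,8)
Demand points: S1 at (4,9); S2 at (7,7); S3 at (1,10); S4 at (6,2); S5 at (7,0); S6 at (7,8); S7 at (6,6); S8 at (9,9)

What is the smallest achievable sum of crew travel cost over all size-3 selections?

21

Open {#2, #4, #6}.
  S1→#6 1, S2→#6 3, S3→#6 3, S4→#4 2, S5→#2 2, S6→#6 3, S7→#6 2, S8→#6 5  ⇒ total 21.
Compare {#1, #2, #6}: total 22.
Compare {#1, #4, #6}: total 22.
No size-3 selection does better; minimum is 21.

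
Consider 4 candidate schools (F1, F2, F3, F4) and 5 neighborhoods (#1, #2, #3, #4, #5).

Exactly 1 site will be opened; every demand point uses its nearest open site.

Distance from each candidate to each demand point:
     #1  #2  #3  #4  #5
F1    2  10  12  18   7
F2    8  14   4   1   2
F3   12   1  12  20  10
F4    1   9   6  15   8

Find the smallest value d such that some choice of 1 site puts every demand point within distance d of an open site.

Open {F2}.
  Farthest demand point is #2 at distance 14 (to F2); all others are ≤ 14.
With {F4} the worst case is 15.
With {F1} the worst case is 18.
No size-1 selection achieves below 14.

14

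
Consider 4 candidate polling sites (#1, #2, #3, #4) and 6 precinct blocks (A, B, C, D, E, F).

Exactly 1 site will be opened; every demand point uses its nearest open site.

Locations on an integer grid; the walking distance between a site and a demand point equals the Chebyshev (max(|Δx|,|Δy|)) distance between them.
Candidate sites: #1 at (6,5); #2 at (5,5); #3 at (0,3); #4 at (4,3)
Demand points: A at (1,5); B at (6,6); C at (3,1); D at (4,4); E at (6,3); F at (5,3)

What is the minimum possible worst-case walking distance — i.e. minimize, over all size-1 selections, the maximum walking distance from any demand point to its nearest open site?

3

Open {#4}.
  Farthest demand point is A at walking distance 3 (to #4); all others are ≤ 3.
With {#2} the worst case is 4.
With {#1} the worst case is 5.
No size-1 selection achieves below 3.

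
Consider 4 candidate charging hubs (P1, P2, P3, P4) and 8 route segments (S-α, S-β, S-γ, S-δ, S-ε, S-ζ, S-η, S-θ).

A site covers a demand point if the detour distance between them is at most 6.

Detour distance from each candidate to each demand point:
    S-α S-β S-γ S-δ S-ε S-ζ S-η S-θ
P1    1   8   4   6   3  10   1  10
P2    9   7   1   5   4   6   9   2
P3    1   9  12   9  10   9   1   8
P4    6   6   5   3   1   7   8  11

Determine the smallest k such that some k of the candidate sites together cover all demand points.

Coverage sets (demand points within 6 of each site):
  P1: {S-α, S-γ, S-δ, S-ε, S-η}
  P2: {S-γ, S-δ, S-ε, S-ζ, S-θ}
  P3: {S-α, S-η}
  P4: {S-α, S-β, S-γ, S-δ, S-ε}
No 2 sites suffice: every size-2 union leaves at least one demand point uncovered.
But {P1, P2, P4} covers everything, so the minimum is 3.

3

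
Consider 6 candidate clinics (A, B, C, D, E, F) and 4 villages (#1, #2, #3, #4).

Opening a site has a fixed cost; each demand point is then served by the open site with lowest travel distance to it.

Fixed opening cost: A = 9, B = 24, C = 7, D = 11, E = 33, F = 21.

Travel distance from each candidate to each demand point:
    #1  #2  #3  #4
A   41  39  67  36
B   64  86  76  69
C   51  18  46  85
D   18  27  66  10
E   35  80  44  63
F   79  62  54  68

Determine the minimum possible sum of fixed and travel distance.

110

Open {C, D}: assign each demand point to its cheapest open site.
  #1→D 18, #2→C 18, #3→C 46, #4→D 10
  travel distance 92, fixed 18 → total 110.
Compare {A, C, D}: travel distance 92 + fixed 27 = 119.
Compare {C, D, F}: travel distance 92 + fixed 39 = 131.
Compare {D}: travel distance 121 + fixed 11 = 132.
All other subsets cost ≥ 119. Minimum total cost: 110.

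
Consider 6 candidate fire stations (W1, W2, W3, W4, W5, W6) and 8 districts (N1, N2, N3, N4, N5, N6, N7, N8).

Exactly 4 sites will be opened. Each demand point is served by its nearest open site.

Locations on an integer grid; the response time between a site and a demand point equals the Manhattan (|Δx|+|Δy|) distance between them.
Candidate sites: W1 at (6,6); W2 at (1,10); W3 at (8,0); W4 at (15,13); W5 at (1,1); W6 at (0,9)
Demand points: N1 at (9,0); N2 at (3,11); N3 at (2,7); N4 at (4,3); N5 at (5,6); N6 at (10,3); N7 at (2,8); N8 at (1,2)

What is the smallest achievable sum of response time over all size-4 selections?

23

Open {W1, W2, W3, W5}.
  N1→W3 1, N2→W2 3, N3→W2 4, N4→W1 5, N5→W1 1, N6→W3 5, N7→W2 3, N8→W5 1  ⇒ total 23.
Compare {W1, W3, W5, W6}: total 25.
Compare {W1, W2, W3, W4}: total 30.
No size-4 selection does better; minimum is 23.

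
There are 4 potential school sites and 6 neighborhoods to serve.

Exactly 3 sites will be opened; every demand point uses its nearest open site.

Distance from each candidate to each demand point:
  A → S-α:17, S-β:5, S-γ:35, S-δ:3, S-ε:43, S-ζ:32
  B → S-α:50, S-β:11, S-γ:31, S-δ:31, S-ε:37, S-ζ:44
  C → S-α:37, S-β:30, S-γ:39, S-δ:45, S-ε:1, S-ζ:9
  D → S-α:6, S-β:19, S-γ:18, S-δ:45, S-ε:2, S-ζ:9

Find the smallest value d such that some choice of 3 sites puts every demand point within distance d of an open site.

18

Open {A, B, D}.
  Farthest demand point is S-γ at distance 18 (to D); all others are ≤ 18.
With {A, C, D} the worst case is 18.
With {A, B, C} the worst case is 31.
No size-3 selection achieves below 18.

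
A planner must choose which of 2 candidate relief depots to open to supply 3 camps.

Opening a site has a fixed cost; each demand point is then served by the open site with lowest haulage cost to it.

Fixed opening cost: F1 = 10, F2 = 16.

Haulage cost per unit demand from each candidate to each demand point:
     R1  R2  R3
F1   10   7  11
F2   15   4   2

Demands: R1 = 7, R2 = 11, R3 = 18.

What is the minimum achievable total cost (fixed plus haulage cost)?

176

Open {F1, F2}: assign each demand point to its cheapest open site.
  R1→F1 7×10=70, R2→F2 11×4=44, R3→F2 18×2=36
  haulage cost 150, fixed 26 → total 176.
Compare {F2}: haulage cost 185 + fixed 16 = 201.
Compare {F1}: haulage cost 345 + fixed 10 = 355.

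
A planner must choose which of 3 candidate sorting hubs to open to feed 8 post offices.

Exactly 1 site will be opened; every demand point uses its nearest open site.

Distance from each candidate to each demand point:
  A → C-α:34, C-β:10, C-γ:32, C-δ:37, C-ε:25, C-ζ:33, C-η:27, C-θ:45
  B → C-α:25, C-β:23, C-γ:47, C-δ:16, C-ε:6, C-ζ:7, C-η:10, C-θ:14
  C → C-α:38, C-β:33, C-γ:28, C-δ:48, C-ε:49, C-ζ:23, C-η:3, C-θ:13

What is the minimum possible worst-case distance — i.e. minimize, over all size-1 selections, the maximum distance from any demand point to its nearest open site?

45

Open {A}.
  Farthest demand point is C-θ at distance 45 (to A); all others are ≤ 45.
With {B} the worst case is 47.
With {C} the worst case is 49.
No size-1 selection achieves below 45.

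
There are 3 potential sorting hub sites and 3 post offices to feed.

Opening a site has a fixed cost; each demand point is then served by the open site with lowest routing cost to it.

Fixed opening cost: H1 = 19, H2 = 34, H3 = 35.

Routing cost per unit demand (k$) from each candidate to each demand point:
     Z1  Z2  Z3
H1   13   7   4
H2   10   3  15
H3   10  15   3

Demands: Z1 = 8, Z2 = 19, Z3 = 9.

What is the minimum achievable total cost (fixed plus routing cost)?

Open {H1, H2}: assign each demand point to its cheapest open site.
  Z1→H2 8×10=80, Z2→H2 19×3=57, Z3→H1 9×4=36
  routing cost 173, fixed 53 → total 226.
Compare {H2, H3}: routing cost 164 + fixed 69 = 233.
Compare {H1, H2, H3}: routing cost 164 + fixed 88 = 252.
Compare {H1}: routing cost 273 + fixed 19 = 292.
All other subsets cost ≥ 233. Minimum total cost: 226.

226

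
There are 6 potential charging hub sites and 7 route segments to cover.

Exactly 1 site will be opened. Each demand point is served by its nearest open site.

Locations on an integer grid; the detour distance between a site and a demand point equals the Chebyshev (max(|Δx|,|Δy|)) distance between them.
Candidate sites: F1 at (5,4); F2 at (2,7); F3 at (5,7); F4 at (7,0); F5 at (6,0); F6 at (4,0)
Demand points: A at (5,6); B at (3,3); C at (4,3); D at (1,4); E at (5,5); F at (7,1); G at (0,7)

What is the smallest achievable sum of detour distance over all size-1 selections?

Open {F1}.
  A→F1 2, B→F1 2, C→F1 1, D→F1 4, E→F1 1, F→F1 3, G→F1 5  ⇒ total 18.
Compare {F2}: total 25.
Compare {F3}: total 26.
No size-1 selection does better; minimum is 18.

18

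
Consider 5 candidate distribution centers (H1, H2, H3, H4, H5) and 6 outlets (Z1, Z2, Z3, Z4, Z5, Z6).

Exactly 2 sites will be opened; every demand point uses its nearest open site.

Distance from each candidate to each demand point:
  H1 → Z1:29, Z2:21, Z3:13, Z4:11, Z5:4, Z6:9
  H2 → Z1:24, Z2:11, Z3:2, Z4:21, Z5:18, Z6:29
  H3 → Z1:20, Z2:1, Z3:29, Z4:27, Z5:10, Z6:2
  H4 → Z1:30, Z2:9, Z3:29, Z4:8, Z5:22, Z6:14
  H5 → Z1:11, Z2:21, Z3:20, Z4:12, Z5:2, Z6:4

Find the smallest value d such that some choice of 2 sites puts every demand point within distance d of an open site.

Open {H2, H5}.
  Farthest demand point is Z4 at distance 12 (to H5); all others are ≤ 12.
With {H1, H3} the worst case is 20.
With {H3, H5} the worst case is 20.
No size-2 selection achieves below 12.

12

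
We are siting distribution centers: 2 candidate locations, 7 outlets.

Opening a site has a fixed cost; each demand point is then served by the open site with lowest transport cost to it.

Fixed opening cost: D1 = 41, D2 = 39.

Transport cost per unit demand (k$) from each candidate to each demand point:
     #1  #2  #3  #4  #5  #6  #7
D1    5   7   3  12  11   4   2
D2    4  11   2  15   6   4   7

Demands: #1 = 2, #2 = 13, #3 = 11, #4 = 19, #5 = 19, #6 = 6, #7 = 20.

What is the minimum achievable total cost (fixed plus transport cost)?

607

Open {D1, D2}: assign each demand point to its cheapest open site.
  #1→D2 2×4=8, #2→D1 13×7=91, #3→D2 11×2=22, #4→D1 19×12=228, #5→D2 19×6=114, #6→D1 6×4=24, #7→D1 20×2=40
  transport cost 527, fixed 80 → total 607.
Compare {D1}: transport cost 635 + fixed 41 = 676.
Compare {D2}: transport cost 736 + fixed 39 = 775.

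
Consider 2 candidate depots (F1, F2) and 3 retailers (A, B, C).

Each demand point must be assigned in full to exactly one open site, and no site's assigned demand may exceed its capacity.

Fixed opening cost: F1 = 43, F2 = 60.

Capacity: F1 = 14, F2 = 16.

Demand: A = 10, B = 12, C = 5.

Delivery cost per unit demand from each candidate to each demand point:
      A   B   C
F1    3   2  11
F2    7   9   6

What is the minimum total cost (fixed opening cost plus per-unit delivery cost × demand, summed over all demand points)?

227

Open {F1, F2}; cheapest assignment that respects the capacities:
  F1 (cap 14, load 12): B — cost 12×2 = 24
  F2 (cap 16, load 15): A, C — cost 10×7 + 5×6 = 100
  Shipping 124, fixed 103 → total 227.
  Any other capacity-feasible assignment to {F1, F2} ships for at least 124.
Total demand is 27 and no other set of sites has combined capacity ≥ 27, so {F1, F2} is the only feasible choice of open sites. Minimum: 227.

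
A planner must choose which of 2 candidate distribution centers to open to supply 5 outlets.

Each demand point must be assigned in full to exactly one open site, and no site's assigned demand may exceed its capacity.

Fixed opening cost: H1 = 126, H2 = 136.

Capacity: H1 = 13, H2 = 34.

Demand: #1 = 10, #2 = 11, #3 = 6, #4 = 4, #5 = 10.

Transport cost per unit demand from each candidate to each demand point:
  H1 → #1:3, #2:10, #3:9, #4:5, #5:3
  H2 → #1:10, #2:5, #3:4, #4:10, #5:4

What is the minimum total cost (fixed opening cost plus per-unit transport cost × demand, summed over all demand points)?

Open {H1, H2}; cheapest assignment that respects the capacities:
  H1 (cap 13, load 10): #1 — cost 10×3 = 30
  H2 (cap 34, load 31): #2, #3, #4, #5 — cost 11×5 + 6×4 + 4×10 + 10×4 = 159
  Shipping 189, fixed 262 → total 451.
  Any other capacity-feasible assignment to {H1, H2} ships for at least 189.
Total demand is 41 and no other set of sites has combined capacity ≥ 41, so {H1, H2} is the only feasible choice of open sites. Minimum: 451.

451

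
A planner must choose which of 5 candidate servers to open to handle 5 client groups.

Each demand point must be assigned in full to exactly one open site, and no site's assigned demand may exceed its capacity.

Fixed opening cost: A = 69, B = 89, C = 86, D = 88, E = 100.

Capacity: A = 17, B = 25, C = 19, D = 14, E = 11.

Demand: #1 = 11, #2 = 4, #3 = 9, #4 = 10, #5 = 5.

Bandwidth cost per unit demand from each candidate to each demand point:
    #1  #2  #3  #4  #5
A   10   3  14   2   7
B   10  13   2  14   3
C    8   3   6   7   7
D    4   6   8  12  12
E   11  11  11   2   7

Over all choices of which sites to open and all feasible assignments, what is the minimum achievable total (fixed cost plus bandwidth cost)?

333

Open {A, B}; cheapest assignment that respects the capacities:
  A (cap 17, load 14): #2, #4 — cost 4×3 + 10×2 = 32
  B (cap 25, load 25): #1, #3, #5 — cost 11×10 + 9×2 + 5×3 = 143
  Shipping 175, fixed 158 → total 333.
  Any other capacity-feasible assignment to {A, B} ships for at least 175.
Compare {A, B, D}: its best feasible assignment gives total 355.
Compare {A, B, C}: its best feasible assignment gives total 397.
Every other set of open sites that can feasibly serve all demand totals ≥ 355 even under its best assignment. Minimum: 333.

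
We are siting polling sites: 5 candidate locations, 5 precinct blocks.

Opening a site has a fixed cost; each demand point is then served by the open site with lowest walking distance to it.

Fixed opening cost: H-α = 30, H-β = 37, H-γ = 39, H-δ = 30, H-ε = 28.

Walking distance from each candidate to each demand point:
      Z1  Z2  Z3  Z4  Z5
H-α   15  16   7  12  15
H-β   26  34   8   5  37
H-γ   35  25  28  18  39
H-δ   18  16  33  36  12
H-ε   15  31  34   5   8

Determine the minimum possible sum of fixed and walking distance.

95

Open {H-α}: assign each demand point to its cheapest open site.
  Z1→H-α 15, Z2→H-α 16, Z3→H-α 7, Z4→H-α 12, Z5→H-α 15
  walking distance 65, fixed 30 → total 95.
Compare {H-α, H-ε}: walking distance 51 + fixed 58 = 109.
Compare {H-ε}: walking distance 93 + fixed 28 = 121.
Compare {H-α, H-δ}: walking distance 62 + fixed 60 = 122.
All other subsets cost ≥ 109. Minimum total cost: 95.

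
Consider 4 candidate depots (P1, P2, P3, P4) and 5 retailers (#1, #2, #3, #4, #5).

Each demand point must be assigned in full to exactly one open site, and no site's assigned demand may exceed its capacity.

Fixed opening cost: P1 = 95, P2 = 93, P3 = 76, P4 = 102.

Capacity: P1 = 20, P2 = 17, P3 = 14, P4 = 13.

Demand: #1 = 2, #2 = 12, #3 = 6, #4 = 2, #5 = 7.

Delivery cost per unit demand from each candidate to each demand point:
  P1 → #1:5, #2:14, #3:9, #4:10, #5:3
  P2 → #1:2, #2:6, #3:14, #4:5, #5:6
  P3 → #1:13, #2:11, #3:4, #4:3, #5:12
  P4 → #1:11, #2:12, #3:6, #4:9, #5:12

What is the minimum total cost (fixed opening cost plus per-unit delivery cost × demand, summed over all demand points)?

Open {P1, P2}; cheapest assignment that respects the capacities:
  P1 (cap 20, load 13): #3, #5 — cost 6×9 + 7×3 = 75
  P2 (cap 17, load 16): #1, #2, #4 — cost 2×2 + 12×6 + 2×5 = 86
  Shipping 161, fixed 188 → total 349.
  Any other capacity-feasible assignment to {P1, P2} ships for at least 161.
Compare {P2, P3}: its best feasible assignment gives total 363.
Compare {P1, P2, P3}: its best feasible assignment gives total 391.
Every other set of open sites that can feasibly serve all demand totals ≥ 363 even under its best assignment. Minimum: 349.

349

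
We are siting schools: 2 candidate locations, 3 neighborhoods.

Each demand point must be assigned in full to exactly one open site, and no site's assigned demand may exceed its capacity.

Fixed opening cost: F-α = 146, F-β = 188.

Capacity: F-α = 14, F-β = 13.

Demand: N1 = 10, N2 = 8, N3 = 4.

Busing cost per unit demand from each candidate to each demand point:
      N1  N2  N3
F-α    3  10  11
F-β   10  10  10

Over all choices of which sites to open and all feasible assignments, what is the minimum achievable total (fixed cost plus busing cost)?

484

Open {F-α, F-β}; cheapest assignment that respects the capacities:
  F-α (cap 14, load 10): N1 — cost 10×3 = 30
  F-β (cap 13, load 12): N2, N3 — cost 8×10 + 4×10 = 120
  Shipping 150, fixed 334 → total 484.
  Any other capacity-feasible assignment to {F-α, F-β} ships for at least 150.
Total demand is 22 and no other set of sites has combined capacity ≥ 22, so {F-α, F-β} is the only feasible choice of open sites. Minimum: 484.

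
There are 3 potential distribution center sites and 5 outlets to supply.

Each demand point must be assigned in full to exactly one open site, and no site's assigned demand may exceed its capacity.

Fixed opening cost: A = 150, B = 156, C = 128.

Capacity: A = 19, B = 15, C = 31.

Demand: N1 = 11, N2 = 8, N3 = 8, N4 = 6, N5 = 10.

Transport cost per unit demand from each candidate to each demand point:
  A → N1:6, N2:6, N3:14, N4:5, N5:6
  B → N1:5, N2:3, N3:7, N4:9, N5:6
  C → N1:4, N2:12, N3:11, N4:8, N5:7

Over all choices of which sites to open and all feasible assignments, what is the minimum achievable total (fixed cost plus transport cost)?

558

Open {A, C}; cheapest assignment that respects the capacities:
  A (cap 19, load 14): N2, N4 — cost 8×6 + 6×5 = 78
  C (cap 31, load 29): N1, N3, N5 — cost 11×4 + 8×11 + 10×7 = 202
  Shipping 280, fixed 278 → total 558.
  Any other capacity-feasible assignment to {A, C} ships for at least 280.
Compare {B, C}: its best feasible assignment gives total 564.
Compare {A, B, C}: its best feasible assignment gives total 680.
Every other set of open sites that can feasibly serve all demand totals ≥ 564 even under its best assignment. Minimum: 558.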